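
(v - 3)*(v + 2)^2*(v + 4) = v^4 + 5*v^3 - 4*v^2 - 44*v - 48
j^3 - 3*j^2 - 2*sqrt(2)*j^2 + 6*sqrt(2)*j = j*(j - 3)*(j - 2*sqrt(2))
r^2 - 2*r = r*(r - 2)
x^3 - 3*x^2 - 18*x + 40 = (x - 5)*(x - 2)*(x + 4)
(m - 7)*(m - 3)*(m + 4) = m^3 - 6*m^2 - 19*m + 84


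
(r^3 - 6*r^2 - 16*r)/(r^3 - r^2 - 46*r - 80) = r/(r + 5)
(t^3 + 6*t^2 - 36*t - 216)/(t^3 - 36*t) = (t + 6)/t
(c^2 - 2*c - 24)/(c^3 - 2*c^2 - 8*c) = (-c^2 + 2*c + 24)/(c*(-c^2 + 2*c + 8))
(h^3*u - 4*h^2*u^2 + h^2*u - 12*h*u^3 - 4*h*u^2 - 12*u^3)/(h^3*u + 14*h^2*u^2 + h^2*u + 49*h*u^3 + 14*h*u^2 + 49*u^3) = (h^2 - 4*h*u - 12*u^2)/(h^2 + 14*h*u + 49*u^2)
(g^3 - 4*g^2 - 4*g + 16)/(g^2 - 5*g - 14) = (g^2 - 6*g + 8)/(g - 7)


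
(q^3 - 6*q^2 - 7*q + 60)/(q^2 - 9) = (q^2 - 9*q + 20)/(q - 3)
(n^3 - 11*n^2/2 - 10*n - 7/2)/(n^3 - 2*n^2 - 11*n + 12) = (2*n^3 - 11*n^2 - 20*n - 7)/(2*(n^3 - 2*n^2 - 11*n + 12))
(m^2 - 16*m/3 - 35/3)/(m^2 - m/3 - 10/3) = (m - 7)/(m - 2)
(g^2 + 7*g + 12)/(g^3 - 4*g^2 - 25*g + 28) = (g + 3)/(g^2 - 8*g + 7)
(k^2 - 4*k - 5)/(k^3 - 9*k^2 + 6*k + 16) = (k - 5)/(k^2 - 10*k + 16)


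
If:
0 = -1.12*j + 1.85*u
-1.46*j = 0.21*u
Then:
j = 0.00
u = 0.00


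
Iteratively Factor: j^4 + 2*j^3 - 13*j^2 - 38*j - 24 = (j + 1)*(j^3 + j^2 - 14*j - 24) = (j + 1)*(j + 2)*(j^2 - j - 12) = (j - 4)*(j + 1)*(j + 2)*(j + 3)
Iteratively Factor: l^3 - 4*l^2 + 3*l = (l - 1)*(l^2 - 3*l) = l*(l - 1)*(l - 3)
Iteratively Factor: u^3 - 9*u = (u)*(u^2 - 9) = u*(u + 3)*(u - 3)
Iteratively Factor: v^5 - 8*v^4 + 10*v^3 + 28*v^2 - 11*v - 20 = (v - 4)*(v^4 - 4*v^3 - 6*v^2 + 4*v + 5) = (v - 4)*(v + 1)*(v^3 - 5*v^2 - v + 5) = (v - 4)*(v - 1)*(v + 1)*(v^2 - 4*v - 5) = (v - 4)*(v - 1)*(v + 1)^2*(v - 5)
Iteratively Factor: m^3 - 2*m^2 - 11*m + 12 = (m - 4)*(m^2 + 2*m - 3) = (m - 4)*(m + 3)*(m - 1)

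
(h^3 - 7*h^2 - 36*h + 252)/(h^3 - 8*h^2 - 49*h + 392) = (h^2 - 36)/(h^2 - h - 56)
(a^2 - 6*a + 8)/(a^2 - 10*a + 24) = (a - 2)/(a - 6)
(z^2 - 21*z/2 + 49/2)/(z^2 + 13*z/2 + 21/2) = (2*z^2 - 21*z + 49)/(2*z^2 + 13*z + 21)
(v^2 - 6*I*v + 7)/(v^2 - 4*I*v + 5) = (v - 7*I)/(v - 5*I)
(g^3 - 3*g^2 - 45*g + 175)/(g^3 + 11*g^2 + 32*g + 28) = (g^2 - 10*g + 25)/(g^2 + 4*g + 4)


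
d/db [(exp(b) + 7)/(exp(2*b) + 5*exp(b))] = (-exp(2*b) - 14*exp(b) - 35)*exp(-b)/(exp(2*b) + 10*exp(b) + 25)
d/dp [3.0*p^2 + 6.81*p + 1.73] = 6.0*p + 6.81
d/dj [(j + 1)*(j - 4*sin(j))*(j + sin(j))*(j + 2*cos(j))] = -(j + 1)*(j - 4*sin(j))*(j + sin(j))*(2*sin(j) - 1) + (j + 1)*(j - 4*sin(j))*(j + 2*cos(j))*(cos(j) + 1) - (j + 1)*(j + sin(j))*(j + 2*cos(j))*(4*cos(j) - 1) + (j - 4*sin(j))*(j + sin(j))*(j + 2*cos(j))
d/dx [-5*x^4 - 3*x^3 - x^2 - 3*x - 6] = -20*x^3 - 9*x^2 - 2*x - 3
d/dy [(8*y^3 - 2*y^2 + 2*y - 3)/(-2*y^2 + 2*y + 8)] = (-8*y^4 + 16*y^3 + 96*y^2 - 22*y + 11)/(2*(y^4 - 2*y^3 - 7*y^2 + 8*y + 16))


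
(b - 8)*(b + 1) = b^2 - 7*b - 8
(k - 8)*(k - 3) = k^2 - 11*k + 24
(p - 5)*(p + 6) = p^2 + p - 30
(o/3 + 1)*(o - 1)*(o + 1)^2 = o^4/3 + 4*o^3/3 + 2*o^2/3 - 4*o/3 - 1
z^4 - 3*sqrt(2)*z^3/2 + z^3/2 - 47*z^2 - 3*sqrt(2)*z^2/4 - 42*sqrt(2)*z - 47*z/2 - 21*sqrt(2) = (z + 1/2)*(z - 6*sqrt(2))*(z + sqrt(2))*(z + 7*sqrt(2)/2)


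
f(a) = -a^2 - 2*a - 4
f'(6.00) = -14.00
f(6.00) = -52.00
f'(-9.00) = 16.00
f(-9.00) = -67.00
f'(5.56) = -13.12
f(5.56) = -46.03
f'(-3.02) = 4.04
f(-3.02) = -7.08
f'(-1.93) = 1.86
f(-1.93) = -3.86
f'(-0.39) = -1.22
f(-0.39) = -3.37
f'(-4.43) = 6.86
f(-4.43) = -14.76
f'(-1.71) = 1.42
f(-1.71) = -3.50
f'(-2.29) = 2.58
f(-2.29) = -4.66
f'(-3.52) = 5.04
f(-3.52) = -9.35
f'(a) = -2*a - 2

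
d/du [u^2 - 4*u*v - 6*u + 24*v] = 2*u - 4*v - 6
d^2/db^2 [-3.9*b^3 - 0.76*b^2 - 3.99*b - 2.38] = -23.4*b - 1.52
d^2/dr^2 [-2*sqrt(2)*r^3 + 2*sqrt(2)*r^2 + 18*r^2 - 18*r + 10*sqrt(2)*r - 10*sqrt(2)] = -12*sqrt(2)*r + 4*sqrt(2) + 36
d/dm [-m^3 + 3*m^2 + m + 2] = -3*m^2 + 6*m + 1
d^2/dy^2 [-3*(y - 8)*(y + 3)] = -6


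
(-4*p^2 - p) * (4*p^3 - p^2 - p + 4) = -16*p^5 + 5*p^3 - 15*p^2 - 4*p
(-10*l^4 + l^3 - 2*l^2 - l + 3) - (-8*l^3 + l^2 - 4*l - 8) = -10*l^4 + 9*l^3 - 3*l^2 + 3*l + 11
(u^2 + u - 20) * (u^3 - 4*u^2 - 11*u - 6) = u^5 - 3*u^4 - 35*u^3 + 63*u^2 + 214*u + 120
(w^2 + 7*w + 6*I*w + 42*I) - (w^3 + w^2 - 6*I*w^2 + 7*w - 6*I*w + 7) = -w^3 + 6*I*w^2 + 12*I*w - 7 + 42*I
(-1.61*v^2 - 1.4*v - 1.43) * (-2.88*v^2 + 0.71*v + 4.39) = 4.6368*v^4 + 2.8889*v^3 - 3.9435*v^2 - 7.1613*v - 6.2777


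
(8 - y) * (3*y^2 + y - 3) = -3*y^3 + 23*y^2 + 11*y - 24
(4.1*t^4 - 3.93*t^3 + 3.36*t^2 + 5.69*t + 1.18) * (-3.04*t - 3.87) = -12.464*t^5 - 3.9198*t^4 + 4.9947*t^3 - 30.3008*t^2 - 25.6075*t - 4.5666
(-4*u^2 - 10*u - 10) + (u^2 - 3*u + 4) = -3*u^2 - 13*u - 6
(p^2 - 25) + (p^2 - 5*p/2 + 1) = 2*p^2 - 5*p/2 - 24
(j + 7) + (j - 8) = 2*j - 1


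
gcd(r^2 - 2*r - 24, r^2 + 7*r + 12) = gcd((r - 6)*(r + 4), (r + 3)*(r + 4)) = r + 4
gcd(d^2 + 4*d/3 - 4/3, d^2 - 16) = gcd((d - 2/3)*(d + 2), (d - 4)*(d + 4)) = 1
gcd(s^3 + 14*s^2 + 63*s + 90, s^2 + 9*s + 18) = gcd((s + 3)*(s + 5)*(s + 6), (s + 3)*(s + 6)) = s^2 + 9*s + 18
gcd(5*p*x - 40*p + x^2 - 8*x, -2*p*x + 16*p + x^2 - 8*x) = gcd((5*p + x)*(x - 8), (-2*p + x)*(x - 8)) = x - 8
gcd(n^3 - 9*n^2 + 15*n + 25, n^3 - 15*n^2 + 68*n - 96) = 1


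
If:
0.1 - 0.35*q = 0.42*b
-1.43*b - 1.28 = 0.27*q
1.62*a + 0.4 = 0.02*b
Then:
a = -0.26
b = -1.23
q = 1.76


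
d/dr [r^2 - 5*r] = 2*r - 5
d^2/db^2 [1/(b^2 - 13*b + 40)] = 2*(-b^2 + 13*b + (2*b - 13)^2 - 40)/(b^2 - 13*b + 40)^3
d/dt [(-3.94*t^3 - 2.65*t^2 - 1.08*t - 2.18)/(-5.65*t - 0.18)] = (44.522*t^3 + 17.1001*t^2 + 0.954*t - 12.1226)/(31.9225*t^2 + 2.034*t + 0.0324)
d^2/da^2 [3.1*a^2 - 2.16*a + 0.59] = 6.20000000000000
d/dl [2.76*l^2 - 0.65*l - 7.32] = 5.52*l - 0.65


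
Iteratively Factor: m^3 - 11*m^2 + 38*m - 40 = (m - 5)*(m^2 - 6*m + 8) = (m - 5)*(m - 2)*(m - 4)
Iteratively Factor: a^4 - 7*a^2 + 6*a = (a - 1)*(a^3 + a^2 - 6*a) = (a - 2)*(a - 1)*(a^2 + 3*a) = (a - 2)*(a - 1)*(a + 3)*(a)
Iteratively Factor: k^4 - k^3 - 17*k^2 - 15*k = (k)*(k^3 - k^2 - 17*k - 15) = k*(k + 1)*(k^2 - 2*k - 15) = k*(k - 5)*(k + 1)*(k + 3)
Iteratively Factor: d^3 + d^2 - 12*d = (d)*(d^2 + d - 12) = d*(d + 4)*(d - 3)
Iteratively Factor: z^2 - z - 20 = (z - 5)*(z + 4)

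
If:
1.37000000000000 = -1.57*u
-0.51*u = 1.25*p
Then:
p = 0.36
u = -0.87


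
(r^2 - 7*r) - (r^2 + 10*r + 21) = -17*r - 21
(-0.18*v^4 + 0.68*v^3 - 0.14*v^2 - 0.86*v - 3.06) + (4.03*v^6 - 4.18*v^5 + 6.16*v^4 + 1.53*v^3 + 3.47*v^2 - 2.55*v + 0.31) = 4.03*v^6 - 4.18*v^5 + 5.98*v^4 + 2.21*v^3 + 3.33*v^2 - 3.41*v - 2.75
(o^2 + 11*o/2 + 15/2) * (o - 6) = o^3 - o^2/2 - 51*o/2 - 45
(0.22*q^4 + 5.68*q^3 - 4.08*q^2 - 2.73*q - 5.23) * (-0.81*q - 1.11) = -0.1782*q^5 - 4.845*q^4 - 3.0*q^3 + 6.7401*q^2 + 7.2666*q + 5.8053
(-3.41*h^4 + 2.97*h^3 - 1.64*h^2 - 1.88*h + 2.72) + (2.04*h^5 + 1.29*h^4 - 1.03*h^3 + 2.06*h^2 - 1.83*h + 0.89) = 2.04*h^5 - 2.12*h^4 + 1.94*h^3 + 0.42*h^2 - 3.71*h + 3.61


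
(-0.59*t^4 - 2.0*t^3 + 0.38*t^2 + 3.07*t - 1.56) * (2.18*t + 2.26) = -1.2862*t^5 - 5.6934*t^4 - 3.6916*t^3 + 7.5514*t^2 + 3.5374*t - 3.5256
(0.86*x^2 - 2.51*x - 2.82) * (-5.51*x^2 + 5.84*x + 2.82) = -4.7386*x^4 + 18.8525*x^3 + 3.305*x^2 - 23.547*x - 7.9524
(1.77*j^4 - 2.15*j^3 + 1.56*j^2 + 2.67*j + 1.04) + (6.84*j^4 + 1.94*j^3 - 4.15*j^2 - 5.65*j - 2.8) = 8.61*j^4 - 0.21*j^3 - 2.59*j^2 - 2.98*j - 1.76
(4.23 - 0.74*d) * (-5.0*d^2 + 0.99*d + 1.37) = 3.7*d^3 - 21.8826*d^2 + 3.1739*d + 5.7951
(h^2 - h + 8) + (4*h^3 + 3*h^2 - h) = 4*h^3 + 4*h^2 - 2*h + 8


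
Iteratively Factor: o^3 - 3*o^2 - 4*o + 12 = (o + 2)*(o^2 - 5*o + 6) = (o - 2)*(o + 2)*(o - 3)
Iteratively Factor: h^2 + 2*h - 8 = (h + 4)*(h - 2)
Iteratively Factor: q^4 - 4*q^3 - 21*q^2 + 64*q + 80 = (q - 5)*(q^3 + q^2 - 16*q - 16) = (q - 5)*(q + 4)*(q^2 - 3*q - 4) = (q - 5)*(q - 4)*(q + 4)*(q + 1)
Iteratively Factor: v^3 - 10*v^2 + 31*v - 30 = (v - 2)*(v^2 - 8*v + 15) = (v - 5)*(v - 2)*(v - 3)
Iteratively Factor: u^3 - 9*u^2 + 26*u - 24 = (u - 4)*(u^2 - 5*u + 6) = (u - 4)*(u - 3)*(u - 2)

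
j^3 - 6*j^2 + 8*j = j*(j - 4)*(j - 2)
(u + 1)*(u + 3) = u^2 + 4*u + 3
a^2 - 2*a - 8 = (a - 4)*(a + 2)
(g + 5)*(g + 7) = g^2 + 12*g + 35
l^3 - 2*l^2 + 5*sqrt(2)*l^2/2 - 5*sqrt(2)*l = l*(l - 2)*(l + 5*sqrt(2)/2)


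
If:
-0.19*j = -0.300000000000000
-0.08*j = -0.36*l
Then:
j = 1.58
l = 0.35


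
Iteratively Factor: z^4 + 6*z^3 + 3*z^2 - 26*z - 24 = (z + 3)*(z^3 + 3*z^2 - 6*z - 8) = (z + 1)*(z + 3)*(z^2 + 2*z - 8) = (z - 2)*(z + 1)*(z + 3)*(z + 4)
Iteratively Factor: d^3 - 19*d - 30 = (d - 5)*(d^2 + 5*d + 6) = (d - 5)*(d + 3)*(d + 2)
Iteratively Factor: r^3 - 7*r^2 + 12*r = (r - 3)*(r^2 - 4*r) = r*(r - 3)*(r - 4)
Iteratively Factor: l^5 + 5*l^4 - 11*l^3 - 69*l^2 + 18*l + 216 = (l - 2)*(l^4 + 7*l^3 + 3*l^2 - 63*l - 108) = (l - 2)*(l + 4)*(l^3 + 3*l^2 - 9*l - 27) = (l - 2)*(l + 3)*(l + 4)*(l^2 - 9) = (l - 3)*(l - 2)*(l + 3)*(l + 4)*(l + 3)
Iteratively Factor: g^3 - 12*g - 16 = (g - 4)*(g^2 + 4*g + 4) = (g - 4)*(g + 2)*(g + 2)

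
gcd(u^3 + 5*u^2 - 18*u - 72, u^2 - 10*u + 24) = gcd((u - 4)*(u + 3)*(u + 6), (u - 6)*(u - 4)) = u - 4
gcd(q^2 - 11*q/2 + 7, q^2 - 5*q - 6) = 1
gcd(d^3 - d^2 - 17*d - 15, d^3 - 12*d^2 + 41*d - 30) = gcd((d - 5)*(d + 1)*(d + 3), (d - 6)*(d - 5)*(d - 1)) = d - 5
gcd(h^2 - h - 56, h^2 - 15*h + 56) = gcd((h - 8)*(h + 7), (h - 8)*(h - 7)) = h - 8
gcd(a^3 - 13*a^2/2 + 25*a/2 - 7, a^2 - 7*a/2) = a - 7/2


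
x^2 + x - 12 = (x - 3)*(x + 4)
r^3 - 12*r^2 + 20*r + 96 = (r - 8)*(r - 6)*(r + 2)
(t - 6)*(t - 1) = t^2 - 7*t + 6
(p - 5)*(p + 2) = p^2 - 3*p - 10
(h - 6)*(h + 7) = h^2 + h - 42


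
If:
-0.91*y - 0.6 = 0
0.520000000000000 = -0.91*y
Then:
No Solution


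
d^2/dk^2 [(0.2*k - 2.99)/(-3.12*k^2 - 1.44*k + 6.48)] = (-(0.2*k - 2.99)*(6.24*k + 1.44)*(12.48*k + 2.88) + (3.744*k - 18.0816)*(3.12*k^2 + 1.44*k - 6.48))/(3.12*k^2 + 1.44*k - 6.48)^3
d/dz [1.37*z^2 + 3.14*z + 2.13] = 2.74*z + 3.14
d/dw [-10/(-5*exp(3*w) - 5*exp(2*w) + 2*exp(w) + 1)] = (-150*exp(2*w) - 100*exp(w) + 20)*exp(w)/(5*exp(3*w) + 5*exp(2*w) - 2*exp(w) - 1)^2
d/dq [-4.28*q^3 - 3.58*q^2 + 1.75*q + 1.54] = -12.84*q^2 - 7.16*q + 1.75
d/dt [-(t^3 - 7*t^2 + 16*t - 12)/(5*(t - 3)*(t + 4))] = (-t^2 - 8*t + 20)/(5*(t^2 + 8*t + 16))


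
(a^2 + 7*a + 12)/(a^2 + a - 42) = (a^2 + 7*a + 12)/(a^2 + a - 42)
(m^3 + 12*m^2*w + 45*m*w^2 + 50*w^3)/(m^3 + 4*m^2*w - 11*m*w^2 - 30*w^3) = (-m - 5*w)/(-m + 3*w)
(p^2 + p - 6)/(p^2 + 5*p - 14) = (p + 3)/(p + 7)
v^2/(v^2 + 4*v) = v/(v + 4)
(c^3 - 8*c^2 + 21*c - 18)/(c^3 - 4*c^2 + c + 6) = (c - 3)/(c + 1)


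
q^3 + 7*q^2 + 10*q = q*(q + 2)*(q + 5)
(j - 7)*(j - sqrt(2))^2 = j^3 - 7*j^2 - 2*sqrt(2)*j^2 + 2*j + 14*sqrt(2)*j - 14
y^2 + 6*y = y*(y + 6)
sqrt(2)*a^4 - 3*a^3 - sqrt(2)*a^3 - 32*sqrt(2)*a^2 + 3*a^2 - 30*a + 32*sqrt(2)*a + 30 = (a - 1)*(a - 5*sqrt(2))*(a + 3*sqrt(2))*(sqrt(2)*a + 1)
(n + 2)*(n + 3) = n^2 + 5*n + 6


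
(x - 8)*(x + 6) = x^2 - 2*x - 48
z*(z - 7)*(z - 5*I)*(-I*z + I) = -I*z^4 - 5*z^3 + 8*I*z^3 + 40*z^2 - 7*I*z^2 - 35*z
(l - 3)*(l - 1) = l^2 - 4*l + 3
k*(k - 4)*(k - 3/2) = k^3 - 11*k^2/2 + 6*k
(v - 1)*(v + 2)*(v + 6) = v^3 + 7*v^2 + 4*v - 12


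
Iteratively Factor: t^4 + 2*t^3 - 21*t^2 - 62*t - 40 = (t + 4)*(t^3 - 2*t^2 - 13*t - 10) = (t + 2)*(t + 4)*(t^2 - 4*t - 5) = (t + 1)*(t + 2)*(t + 4)*(t - 5)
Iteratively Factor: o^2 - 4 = (o + 2)*(o - 2)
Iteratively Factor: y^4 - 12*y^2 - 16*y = (y - 4)*(y^3 + 4*y^2 + 4*y) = y*(y - 4)*(y^2 + 4*y + 4) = y*(y - 4)*(y + 2)*(y + 2)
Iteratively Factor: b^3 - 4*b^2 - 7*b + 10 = (b - 5)*(b^2 + b - 2) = (b - 5)*(b - 1)*(b + 2)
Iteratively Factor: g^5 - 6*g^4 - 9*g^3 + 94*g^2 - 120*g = (g)*(g^4 - 6*g^3 - 9*g^2 + 94*g - 120) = g*(g + 4)*(g^3 - 10*g^2 + 31*g - 30) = g*(g - 5)*(g + 4)*(g^2 - 5*g + 6) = g*(g - 5)*(g - 3)*(g + 4)*(g - 2)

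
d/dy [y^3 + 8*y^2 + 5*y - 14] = 3*y^2 + 16*y + 5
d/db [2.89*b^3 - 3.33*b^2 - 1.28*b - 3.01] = 8.67*b^2 - 6.66*b - 1.28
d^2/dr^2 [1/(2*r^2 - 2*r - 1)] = 4*(2*r^2 - 2*r - 2*(2*r - 1)^2 - 1)/(-2*r^2 + 2*r + 1)^3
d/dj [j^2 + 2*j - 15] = 2*j + 2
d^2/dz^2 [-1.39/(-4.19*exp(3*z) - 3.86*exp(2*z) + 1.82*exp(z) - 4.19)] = ((-52.4169*exp(2*z) - 21.4616*exp(z) + 2.5298)*(4.19*exp(3*z) + 3.86*exp(2*z) - 1.82*exp(z) + 4.19) + 1.39*(12.57*exp(2*z) + 7.72*exp(z) - 1.82)*(25.14*exp(2*z) + 15.44*exp(z) - 3.64)*exp(z))*exp(z)/(4.19*exp(3*z) + 3.86*exp(2*z) - 1.82*exp(z) + 4.19)^3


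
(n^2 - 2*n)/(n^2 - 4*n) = (n - 2)/(n - 4)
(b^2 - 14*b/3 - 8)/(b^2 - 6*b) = (b + 4/3)/b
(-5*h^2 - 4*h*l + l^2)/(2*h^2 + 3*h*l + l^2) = (-5*h + l)/(2*h + l)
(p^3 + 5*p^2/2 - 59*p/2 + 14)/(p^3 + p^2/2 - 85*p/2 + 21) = (p - 4)/(p - 6)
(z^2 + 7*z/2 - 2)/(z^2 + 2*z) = (z^2 + 7*z/2 - 2)/(z*(z + 2))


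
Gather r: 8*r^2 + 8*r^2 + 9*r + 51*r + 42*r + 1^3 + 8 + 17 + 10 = 16*r^2 + 102*r + 36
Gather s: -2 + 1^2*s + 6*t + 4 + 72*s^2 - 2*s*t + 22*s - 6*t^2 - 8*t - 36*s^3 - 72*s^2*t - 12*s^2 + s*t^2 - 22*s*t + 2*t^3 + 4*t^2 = -36*s^3 + s^2*(60 - 72*t) + s*(t^2 - 24*t + 23) + 2*t^3 - 2*t^2 - 2*t + 2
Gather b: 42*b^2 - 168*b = 42*b^2 - 168*b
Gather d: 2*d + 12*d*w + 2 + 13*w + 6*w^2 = d*(12*w + 2) + 6*w^2 + 13*w + 2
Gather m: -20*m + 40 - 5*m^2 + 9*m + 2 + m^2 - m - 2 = -4*m^2 - 12*m + 40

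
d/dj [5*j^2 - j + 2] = 10*j - 1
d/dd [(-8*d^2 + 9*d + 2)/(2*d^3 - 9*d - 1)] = ((16*d - 9)*(-2*d^3 + 9*d + 1) - 3*(2*d^2 - 3)*(-8*d^2 + 9*d + 2))/(-2*d^3 + 9*d + 1)^2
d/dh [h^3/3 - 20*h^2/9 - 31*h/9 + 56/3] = h^2 - 40*h/9 - 31/9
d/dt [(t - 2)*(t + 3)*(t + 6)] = t*(3*t + 14)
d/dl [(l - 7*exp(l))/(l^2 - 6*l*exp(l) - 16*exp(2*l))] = (2*(l - 7*exp(l))*(3*l*exp(l) - l + 16*exp(2*l) + 3*exp(l)) + (7*exp(l) - 1)*(-l^2 + 6*l*exp(l) + 16*exp(2*l)))/(-l^2 + 6*l*exp(l) + 16*exp(2*l))^2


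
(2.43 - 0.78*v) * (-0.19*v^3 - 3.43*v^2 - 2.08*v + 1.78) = 0.1482*v^4 + 2.2137*v^3 - 6.7125*v^2 - 6.4428*v + 4.3254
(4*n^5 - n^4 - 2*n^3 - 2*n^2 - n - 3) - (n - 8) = 4*n^5 - n^4 - 2*n^3 - 2*n^2 - 2*n + 5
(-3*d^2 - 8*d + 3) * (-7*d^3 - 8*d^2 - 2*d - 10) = 21*d^5 + 80*d^4 + 49*d^3 + 22*d^2 + 74*d - 30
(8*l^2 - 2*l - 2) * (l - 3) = 8*l^3 - 26*l^2 + 4*l + 6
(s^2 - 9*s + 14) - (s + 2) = s^2 - 10*s + 12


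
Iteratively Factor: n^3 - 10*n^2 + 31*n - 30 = (n - 5)*(n^2 - 5*n + 6) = (n - 5)*(n - 3)*(n - 2)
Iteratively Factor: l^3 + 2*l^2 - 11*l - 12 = (l + 1)*(l^2 + l - 12) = (l + 1)*(l + 4)*(l - 3)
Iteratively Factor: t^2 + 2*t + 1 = (t + 1)*(t + 1)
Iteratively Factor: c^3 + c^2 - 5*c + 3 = (c - 1)*(c^2 + 2*c - 3) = (c - 1)^2*(c + 3)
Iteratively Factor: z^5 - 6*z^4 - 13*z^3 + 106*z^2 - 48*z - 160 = (z + 4)*(z^4 - 10*z^3 + 27*z^2 - 2*z - 40) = (z + 1)*(z + 4)*(z^3 - 11*z^2 + 38*z - 40) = (z - 5)*(z + 1)*(z + 4)*(z^2 - 6*z + 8) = (z - 5)*(z - 2)*(z + 1)*(z + 4)*(z - 4)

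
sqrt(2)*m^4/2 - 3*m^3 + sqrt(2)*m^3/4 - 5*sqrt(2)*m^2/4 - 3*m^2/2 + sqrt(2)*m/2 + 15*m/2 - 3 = (m - 1)*(m - 1/2)*(m - 3*sqrt(2))*(sqrt(2)*m/2 + sqrt(2))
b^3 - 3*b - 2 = (b - 2)*(b + 1)^2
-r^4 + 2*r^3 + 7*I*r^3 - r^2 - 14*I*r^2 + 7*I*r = r*(r - 7*I)*(I*r - I)^2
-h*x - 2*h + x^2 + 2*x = (-h + x)*(x + 2)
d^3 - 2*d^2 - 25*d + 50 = (d - 5)*(d - 2)*(d + 5)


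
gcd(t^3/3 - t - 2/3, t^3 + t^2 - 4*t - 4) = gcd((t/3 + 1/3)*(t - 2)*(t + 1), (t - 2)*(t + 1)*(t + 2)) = t^2 - t - 2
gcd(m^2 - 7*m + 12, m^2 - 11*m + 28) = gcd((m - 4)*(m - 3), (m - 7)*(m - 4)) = m - 4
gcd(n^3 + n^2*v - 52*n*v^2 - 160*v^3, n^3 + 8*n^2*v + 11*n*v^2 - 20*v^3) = n^2 + 9*n*v + 20*v^2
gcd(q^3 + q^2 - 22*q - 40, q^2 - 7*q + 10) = q - 5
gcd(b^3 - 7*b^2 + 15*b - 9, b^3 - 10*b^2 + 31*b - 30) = b - 3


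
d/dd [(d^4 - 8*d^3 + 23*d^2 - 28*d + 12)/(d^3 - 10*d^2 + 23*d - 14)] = (d^2 - 14*d + 29)/(d^2 - 14*d + 49)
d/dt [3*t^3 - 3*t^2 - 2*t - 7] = 9*t^2 - 6*t - 2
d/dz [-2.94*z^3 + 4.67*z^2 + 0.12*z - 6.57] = -8.82*z^2 + 9.34*z + 0.12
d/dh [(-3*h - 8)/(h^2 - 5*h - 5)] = (3*h^2 + 16*h - 25)/(h^4 - 10*h^3 + 15*h^2 + 50*h + 25)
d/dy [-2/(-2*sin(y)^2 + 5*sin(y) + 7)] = 2*(5 - 4*sin(y))*cos(y)/(5*sin(y) + cos(2*y) + 6)^2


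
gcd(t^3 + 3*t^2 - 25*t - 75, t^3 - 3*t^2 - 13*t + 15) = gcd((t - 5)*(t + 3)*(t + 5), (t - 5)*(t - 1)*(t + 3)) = t^2 - 2*t - 15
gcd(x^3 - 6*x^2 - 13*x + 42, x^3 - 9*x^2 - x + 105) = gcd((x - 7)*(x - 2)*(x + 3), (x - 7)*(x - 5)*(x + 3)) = x^2 - 4*x - 21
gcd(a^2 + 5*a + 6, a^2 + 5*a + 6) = a^2 + 5*a + 6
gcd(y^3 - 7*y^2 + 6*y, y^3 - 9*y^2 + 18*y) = y^2 - 6*y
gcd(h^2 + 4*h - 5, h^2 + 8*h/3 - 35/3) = h + 5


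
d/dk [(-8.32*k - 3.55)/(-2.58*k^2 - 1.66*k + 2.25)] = (21.4656*k^2 + 13.8112*k - (5.16*k + 1.66)*(8.32*k + 3.55) - 18.72)/(2.58*k^2 + 1.66*k - 2.25)^2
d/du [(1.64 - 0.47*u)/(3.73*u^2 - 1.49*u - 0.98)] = (1.7531*u^2 - 12.2344*u + 2.9042)/(13.9129*u^4 - 11.1154*u^3 - 5.0907*u^2 + 2.9204*u + 0.9604)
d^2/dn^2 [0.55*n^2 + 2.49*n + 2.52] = 1.10000000000000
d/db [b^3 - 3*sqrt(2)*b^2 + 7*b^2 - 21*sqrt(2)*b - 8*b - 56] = 3*b^2 - 6*sqrt(2)*b + 14*b - 21*sqrt(2) - 8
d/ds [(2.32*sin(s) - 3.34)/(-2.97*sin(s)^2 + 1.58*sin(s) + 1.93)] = (6.8904*sin(s)^2 - 19.8396*sin(s) + 9.7548)*cos(s)/(8.8209*sin(s)^4 - 9.3852*sin(s)^3 - 8.9678*sin(s)^2 + 6.0988*sin(s) + 3.7249)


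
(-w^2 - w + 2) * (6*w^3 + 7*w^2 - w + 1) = -6*w^5 - 13*w^4 + 6*w^3 + 14*w^2 - 3*w + 2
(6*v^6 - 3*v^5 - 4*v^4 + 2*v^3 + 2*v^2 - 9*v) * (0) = 0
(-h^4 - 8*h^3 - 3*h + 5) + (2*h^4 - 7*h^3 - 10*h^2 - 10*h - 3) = h^4 - 15*h^3 - 10*h^2 - 13*h + 2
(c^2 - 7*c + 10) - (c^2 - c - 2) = 12 - 6*c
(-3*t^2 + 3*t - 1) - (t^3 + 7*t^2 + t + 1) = -t^3 - 10*t^2 + 2*t - 2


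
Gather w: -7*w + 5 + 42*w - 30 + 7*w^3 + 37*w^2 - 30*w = 7*w^3 + 37*w^2 + 5*w - 25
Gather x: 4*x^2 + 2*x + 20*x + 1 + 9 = 4*x^2 + 22*x + 10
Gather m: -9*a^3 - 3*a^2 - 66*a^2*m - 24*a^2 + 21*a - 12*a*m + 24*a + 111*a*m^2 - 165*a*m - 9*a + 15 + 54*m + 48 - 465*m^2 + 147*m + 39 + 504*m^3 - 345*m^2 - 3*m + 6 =-9*a^3 - 27*a^2 + 36*a + 504*m^3 + m^2*(111*a - 810) + m*(-66*a^2 - 177*a + 198) + 108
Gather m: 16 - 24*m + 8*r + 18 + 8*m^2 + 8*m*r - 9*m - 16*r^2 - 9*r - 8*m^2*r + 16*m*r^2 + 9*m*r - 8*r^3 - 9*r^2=m^2*(8 - 8*r) + m*(16*r^2 + 17*r - 33) - 8*r^3 - 25*r^2 - r + 34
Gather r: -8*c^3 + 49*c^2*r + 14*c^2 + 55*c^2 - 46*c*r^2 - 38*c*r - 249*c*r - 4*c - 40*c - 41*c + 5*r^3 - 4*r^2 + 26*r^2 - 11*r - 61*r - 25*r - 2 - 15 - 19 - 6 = -8*c^3 + 69*c^2 - 85*c + 5*r^3 + r^2*(22 - 46*c) + r*(49*c^2 - 287*c - 97) - 42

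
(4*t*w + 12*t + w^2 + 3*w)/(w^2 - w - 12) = (4*t + w)/(w - 4)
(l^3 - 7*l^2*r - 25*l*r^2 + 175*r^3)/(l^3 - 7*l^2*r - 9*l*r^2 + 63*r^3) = (-l^2 + 25*r^2)/(-l^2 + 9*r^2)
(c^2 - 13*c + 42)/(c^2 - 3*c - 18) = (c - 7)/(c + 3)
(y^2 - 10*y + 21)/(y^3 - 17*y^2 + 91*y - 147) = 1/(y - 7)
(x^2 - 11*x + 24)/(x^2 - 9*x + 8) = (x - 3)/(x - 1)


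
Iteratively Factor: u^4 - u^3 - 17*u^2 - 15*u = (u + 1)*(u^3 - 2*u^2 - 15*u) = (u + 1)*(u + 3)*(u^2 - 5*u) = u*(u + 1)*(u + 3)*(u - 5)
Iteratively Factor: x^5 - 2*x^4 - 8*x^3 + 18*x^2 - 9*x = (x - 3)*(x^4 + x^3 - 5*x^2 + 3*x) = x*(x - 3)*(x^3 + x^2 - 5*x + 3) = x*(x - 3)*(x - 1)*(x^2 + 2*x - 3) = x*(x - 3)*(x - 1)^2*(x + 3)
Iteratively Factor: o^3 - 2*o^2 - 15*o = (o + 3)*(o^2 - 5*o) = (o - 5)*(o + 3)*(o)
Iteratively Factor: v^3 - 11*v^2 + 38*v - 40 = (v - 2)*(v^2 - 9*v + 20) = (v - 5)*(v - 2)*(v - 4)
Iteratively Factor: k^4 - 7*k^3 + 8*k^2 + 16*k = (k + 1)*(k^3 - 8*k^2 + 16*k) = (k - 4)*(k + 1)*(k^2 - 4*k) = (k - 4)^2*(k + 1)*(k)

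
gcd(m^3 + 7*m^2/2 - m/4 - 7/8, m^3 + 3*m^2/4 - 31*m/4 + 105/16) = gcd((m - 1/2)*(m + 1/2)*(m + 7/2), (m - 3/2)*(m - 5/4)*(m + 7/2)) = m + 7/2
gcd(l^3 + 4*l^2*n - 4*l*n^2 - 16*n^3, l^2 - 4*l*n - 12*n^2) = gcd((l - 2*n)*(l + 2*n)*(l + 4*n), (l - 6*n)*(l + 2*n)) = l + 2*n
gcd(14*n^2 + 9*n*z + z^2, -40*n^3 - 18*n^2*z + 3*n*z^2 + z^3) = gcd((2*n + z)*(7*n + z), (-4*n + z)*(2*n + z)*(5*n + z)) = 2*n + z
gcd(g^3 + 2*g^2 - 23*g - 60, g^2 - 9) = g + 3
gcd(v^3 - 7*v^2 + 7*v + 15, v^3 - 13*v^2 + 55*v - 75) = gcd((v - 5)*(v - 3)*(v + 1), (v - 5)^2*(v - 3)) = v^2 - 8*v + 15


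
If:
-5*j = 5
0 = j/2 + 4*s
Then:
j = -1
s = 1/8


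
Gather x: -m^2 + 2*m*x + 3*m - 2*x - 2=-m^2 + 3*m + x*(2*m - 2) - 2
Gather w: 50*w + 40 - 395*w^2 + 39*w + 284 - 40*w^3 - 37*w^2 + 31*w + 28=-40*w^3 - 432*w^2 + 120*w + 352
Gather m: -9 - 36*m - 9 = -36*m - 18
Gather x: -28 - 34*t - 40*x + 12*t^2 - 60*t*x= 12*t^2 - 34*t + x*(-60*t - 40) - 28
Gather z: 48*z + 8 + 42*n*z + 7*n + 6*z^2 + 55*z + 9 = 7*n + 6*z^2 + z*(42*n + 103) + 17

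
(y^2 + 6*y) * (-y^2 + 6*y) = -y^4 + 36*y^2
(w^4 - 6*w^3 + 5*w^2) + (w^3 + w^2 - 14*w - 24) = w^4 - 5*w^3 + 6*w^2 - 14*w - 24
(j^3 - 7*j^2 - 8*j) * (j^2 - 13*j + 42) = j^5 - 20*j^4 + 125*j^3 - 190*j^2 - 336*j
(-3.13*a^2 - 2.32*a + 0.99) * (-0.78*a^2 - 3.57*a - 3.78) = 2.4414*a^4 + 12.9837*a^3 + 19.3416*a^2 + 5.2353*a - 3.7422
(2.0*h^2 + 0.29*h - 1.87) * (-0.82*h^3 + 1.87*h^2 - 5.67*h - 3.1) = -1.64*h^5 + 3.5022*h^4 - 9.2643*h^3 - 11.3412*h^2 + 9.7039*h + 5.797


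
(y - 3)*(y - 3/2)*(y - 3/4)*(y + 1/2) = y^4 - 19*y^3/4 + 21*y^2/4 + 9*y/16 - 27/16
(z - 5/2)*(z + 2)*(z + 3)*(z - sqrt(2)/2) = z^4 - sqrt(2)*z^3/2 + 5*z^3/2 - 13*z^2/2 - 5*sqrt(2)*z^2/4 - 15*z + 13*sqrt(2)*z/4 + 15*sqrt(2)/2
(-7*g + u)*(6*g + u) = -42*g^2 - g*u + u^2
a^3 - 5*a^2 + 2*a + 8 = (a - 4)*(a - 2)*(a + 1)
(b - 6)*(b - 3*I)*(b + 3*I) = b^3 - 6*b^2 + 9*b - 54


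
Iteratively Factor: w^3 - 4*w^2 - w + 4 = (w + 1)*(w^2 - 5*w + 4) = (w - 1)*(w + 1)*(w - 4)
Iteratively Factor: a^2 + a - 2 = (a + 2)*(a - 1)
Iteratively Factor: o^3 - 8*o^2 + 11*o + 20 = (o - 5)*(o^2 - 3*o - 4) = (o - 5)*(o - 4)*(o + 1)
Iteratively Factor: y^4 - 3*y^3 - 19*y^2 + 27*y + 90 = (y - 3)*(y^3 - 19*y - 30) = (y - 3)*(y + 2)*(y^2 - 2*y - 15) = (y - 3)*(y + 2)*(y + 3)*(y - 5)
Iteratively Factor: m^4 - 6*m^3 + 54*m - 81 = (m - 3)*(m^3 - 3*m^2 - 9*m + 27) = (m - 3)*(m + 3)*(m^2 - 6*m + 9) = (m - 3)^2*(m + 3)*(m - 3)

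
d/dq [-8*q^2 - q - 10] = -16*q - 1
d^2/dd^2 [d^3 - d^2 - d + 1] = 6*d - 2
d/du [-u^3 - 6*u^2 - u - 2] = -3*u^2 - 12*u - 1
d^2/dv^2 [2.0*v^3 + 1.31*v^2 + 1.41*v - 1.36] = 12.0*v + 2.62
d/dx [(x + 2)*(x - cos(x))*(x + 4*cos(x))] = -(x + 2)*(x - cos(x))*(4*sin(x) - 1) + (x + 2)*(x + 4*cos(x))*(sin(x) + 1) + (x - cos(x))*(x + 4*cos(x))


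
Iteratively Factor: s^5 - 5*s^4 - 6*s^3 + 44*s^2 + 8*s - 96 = (s - 4)*(s^4 - s^3 - 10*s^2 + 4*s + 24) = (s - 4)*(s + 2)*(s^3 - 3*s^2 - 4*s + 12) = (s - 4)*(s + 2)^2*(s^2 - 5*s + 6) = (s - 4)*(s - 2)*(s + 2)^2*(s - 3)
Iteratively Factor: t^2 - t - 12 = (t - 4)*(t + 3)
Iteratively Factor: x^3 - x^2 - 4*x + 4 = (x - 2)*(x^2 + x - 2) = (x - 2)*(x + 2)*(x - 1)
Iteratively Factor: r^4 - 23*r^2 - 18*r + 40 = (r - 1)*(r^3 + r^2 - 22*r - 40) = (r - 1)*(r + 4)*(r^2 - 3*r - 10) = (r - 5)*(r - 1)*(r + 4)*(r + 2)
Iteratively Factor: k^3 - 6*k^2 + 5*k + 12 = (k - 4)*(k^2 - 2*k - 3) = (k - 4)*(k + 1)*(k - 3)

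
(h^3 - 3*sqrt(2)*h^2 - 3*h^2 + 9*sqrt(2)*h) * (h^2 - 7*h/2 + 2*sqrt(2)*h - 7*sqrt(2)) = h^5 - 13*h^4/2 - sqrt(2)*h^4 - 3*h^3/2 + 13*sqrt(2)*h^3/2 - 21*sqrt(2)*h^2/2 + 78*h^2 - 126*h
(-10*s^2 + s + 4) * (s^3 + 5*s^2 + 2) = -10*s^5 - 49*s^4 + 9*s^3 + 2*s + 8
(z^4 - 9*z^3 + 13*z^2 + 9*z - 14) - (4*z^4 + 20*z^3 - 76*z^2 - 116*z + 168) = -3*z^4 - 29*z^3 + 89*z^2 + 125*z - 182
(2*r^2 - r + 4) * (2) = 4*r^2 - 2*r + 8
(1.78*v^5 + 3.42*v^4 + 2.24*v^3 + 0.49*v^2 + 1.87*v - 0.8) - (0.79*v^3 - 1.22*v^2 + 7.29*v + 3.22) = 1.78*v^5 + 3.42*v^4 + 1.45*v^3 + 1.71*v^2 - 5.42*v - 4.02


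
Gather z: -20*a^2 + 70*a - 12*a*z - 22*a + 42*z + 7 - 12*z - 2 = -20*a^2 + 48*a + z*(30 - 12*a) + 5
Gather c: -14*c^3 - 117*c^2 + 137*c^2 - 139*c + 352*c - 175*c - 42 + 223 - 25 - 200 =-14*c^3 + 20*c^2 + 38*c - 44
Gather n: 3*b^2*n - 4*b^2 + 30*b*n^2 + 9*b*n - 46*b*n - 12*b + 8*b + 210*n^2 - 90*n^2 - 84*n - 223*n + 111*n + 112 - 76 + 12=-4*b^2 - 4*b + n^2*(30*b + 120) + n*(3*b^2 - 37*b - 196) + 48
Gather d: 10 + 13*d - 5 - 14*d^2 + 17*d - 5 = -14*d^2 + 30*d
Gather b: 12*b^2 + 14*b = 12*b^2 + 14*b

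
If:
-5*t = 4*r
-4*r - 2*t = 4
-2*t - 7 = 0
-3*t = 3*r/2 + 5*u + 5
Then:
No Solution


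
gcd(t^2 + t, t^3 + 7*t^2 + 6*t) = t^2 + t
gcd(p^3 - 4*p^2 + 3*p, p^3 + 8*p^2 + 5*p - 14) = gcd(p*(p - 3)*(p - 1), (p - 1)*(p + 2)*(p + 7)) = p - 1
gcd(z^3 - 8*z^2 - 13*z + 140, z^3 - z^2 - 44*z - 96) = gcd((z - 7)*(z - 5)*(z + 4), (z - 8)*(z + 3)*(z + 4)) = z + 4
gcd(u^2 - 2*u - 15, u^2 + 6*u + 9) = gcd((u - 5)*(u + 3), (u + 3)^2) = u + 3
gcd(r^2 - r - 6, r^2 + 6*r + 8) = r + 2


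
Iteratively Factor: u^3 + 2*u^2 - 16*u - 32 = (u + 4)*(u^2 - 2*u - 8) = (u - 4)*(u + 4)*(u + 2)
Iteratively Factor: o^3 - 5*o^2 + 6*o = (o - 3)*(o^2 - 2*o) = (o - 3)*(o - 2)*(o)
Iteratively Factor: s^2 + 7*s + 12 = (s + 4)*(s + 3)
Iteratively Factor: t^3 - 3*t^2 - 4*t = (t + 1)*(t^2 - 4*t) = (t - 4)*(t + 1)*(t)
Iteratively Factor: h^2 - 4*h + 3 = (h - 1)*(h - 3)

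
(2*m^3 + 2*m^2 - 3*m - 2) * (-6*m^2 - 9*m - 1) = -12*m^5 - 30*m^4 - 2*m^3 + 37*m^2 + 21*m + 2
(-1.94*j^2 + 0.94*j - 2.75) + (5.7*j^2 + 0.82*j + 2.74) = 3.76*j^2 + 1.76*j - 0.00999999999999979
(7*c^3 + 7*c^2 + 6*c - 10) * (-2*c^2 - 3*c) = -14*c^5 - 35*c^4 - 33*c^3 + 2*c^2 + 30*c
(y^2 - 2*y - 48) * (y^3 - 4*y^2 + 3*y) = y^5 - 6*y^4 - 37*y^3 + 186*y^2 - 144*y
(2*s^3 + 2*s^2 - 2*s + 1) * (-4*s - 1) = -8*s^4 - 10*s^3 + 6*s^2 - 2*s - 1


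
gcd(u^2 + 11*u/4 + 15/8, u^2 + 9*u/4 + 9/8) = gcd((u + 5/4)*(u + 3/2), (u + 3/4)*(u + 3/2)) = u + 3/2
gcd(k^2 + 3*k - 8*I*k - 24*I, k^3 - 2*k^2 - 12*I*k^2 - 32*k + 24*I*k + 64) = k - 8*I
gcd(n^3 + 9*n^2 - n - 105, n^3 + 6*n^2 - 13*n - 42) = n^2 + 4*n - 21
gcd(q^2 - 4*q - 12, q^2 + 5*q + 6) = q + 2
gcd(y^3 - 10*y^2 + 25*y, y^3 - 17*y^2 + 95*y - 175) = y^2 - 10*y + 25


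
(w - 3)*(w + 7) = w^2 + 4*w - 21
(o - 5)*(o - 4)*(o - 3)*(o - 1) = o^4 - 13*o^3 + 59*o^2 - 107*o + 60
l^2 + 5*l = l*(l + 5)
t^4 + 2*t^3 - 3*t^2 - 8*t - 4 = (t - 2)*(t + 1)^2*(t + 2)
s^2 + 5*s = s*(s + 5)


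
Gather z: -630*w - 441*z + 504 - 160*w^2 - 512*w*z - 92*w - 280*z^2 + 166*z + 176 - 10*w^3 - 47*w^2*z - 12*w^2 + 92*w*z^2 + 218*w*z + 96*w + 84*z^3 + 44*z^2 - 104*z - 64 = -10*w^3 - 172*w^2 - 626*w + 84*z^3 + z^2*(92*w - 236) + z*(-47*w^2 - 294*w - 379) + 616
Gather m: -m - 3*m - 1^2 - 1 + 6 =4 - 4*m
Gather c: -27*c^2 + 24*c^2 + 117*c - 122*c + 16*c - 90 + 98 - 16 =-3*c^2 + 11*c - 8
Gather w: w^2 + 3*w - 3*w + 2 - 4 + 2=w^2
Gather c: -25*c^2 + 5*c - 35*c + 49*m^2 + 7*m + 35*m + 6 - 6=-25*c^2 - 30*c + 49*m^2 + 42*m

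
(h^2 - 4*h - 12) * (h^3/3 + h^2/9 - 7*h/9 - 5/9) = h^5/3 - 11*h^4/9 - 47*h^3/9 + 11*h^2/9 + 104*h/9 + 20/3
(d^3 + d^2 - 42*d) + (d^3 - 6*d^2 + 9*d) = 2*d^3 - 5*d^2 - 33*d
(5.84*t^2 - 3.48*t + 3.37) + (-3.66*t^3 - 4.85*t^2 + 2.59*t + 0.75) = -3.66*t^3 + 0.99*t^2 - 0.89*t + 4.12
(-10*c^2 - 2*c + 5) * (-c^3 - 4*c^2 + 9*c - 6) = 10*c^5 + 42*c^4 - 87*c^3 + 22*c^2 + 57*c - 30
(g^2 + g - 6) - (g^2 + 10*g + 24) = -9*g - 30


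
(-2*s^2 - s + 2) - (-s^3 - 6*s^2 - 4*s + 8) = s^3 + 4*s^2 + 3*s - 6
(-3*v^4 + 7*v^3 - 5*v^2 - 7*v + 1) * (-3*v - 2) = 9*v^5 - 15*v^4 + v^3 + 31*v^2 + 11*v - 2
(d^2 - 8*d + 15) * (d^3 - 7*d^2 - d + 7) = d^5 - 15*d^4 + 70*d^3 - 90*d^2 - 71*d + 105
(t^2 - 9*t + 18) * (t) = t^3 - 9*t^2 + 18*t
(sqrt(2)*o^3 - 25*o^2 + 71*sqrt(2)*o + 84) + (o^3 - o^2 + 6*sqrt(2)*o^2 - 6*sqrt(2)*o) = o^3 + sqrt(2)*o^3 - 26*o^2 + 6*sqrt(2)*o^2 + 65*sqrt(2)*o + 84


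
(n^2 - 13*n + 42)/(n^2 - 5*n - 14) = (n - 6)/(n + 2)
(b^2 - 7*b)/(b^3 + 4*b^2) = (b - 7)/(b*(b + 4))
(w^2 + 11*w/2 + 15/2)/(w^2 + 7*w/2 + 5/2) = (w + 3)/(w + 1)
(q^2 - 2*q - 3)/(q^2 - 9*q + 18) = (q + 1)/(q - 6)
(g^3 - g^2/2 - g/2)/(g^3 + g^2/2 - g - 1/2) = g/(g + 1)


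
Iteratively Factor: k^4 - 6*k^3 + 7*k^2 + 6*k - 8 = (k - 4)*(k^3 - 2*k^2 - k + 2) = (k - 4)*(k - 1)*(k^2 - k - 2) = (k - 4)*(k - 1)*(k + 1)*(k - 2)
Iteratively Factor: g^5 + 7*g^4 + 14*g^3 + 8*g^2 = (g)*(g^4 + 7*g^3 + 14*g^2 + 8*g) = g^2*(g^3 + 7*g^2 + 14*g + 8) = g^2*(g + 1)*(g^2 + 6*g + 8) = g^2*(g + 1)*(g + 4)*(g + 2)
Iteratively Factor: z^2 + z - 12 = (z - 3)*(z + 4)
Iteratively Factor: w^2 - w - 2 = (w + 1)*(w - 2)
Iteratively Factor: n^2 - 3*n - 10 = (n - 5)*(n + 2)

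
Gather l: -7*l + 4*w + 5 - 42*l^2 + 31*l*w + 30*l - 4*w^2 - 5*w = -42*l^2 + l*(31*w + 23) - 4*w^2 - w + 5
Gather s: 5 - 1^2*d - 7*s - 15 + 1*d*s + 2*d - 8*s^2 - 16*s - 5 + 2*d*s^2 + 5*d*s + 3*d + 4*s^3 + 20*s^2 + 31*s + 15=4*d + 4*s^3 + s^2*(2*d + 12) + s*(6*d + 8)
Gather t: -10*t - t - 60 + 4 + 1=-11*t - 55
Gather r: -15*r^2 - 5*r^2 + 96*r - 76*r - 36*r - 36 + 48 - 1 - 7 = -20*r^2 - 16*r + 4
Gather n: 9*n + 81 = 9*n + 81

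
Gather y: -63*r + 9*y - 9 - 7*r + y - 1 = -70*r + 10*y - 10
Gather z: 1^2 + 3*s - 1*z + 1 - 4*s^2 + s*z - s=-4*s^2 + 2*s + z*(s - 1) + 2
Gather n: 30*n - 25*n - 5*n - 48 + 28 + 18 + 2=0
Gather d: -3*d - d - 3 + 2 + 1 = -4*d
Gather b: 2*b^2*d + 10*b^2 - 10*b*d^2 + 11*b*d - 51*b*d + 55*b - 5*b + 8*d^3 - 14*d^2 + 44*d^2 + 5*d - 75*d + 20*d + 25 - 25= b^2*(2*d + 10) + b*(-10*d^2 - 40*d + 50) + 8*d^3 + 30*d^2 - 50*d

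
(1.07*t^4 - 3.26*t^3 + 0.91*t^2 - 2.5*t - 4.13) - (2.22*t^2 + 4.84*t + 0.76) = 1.07*t^4 - 3.26*t^3 - 1.31*t^2 - 7.34*t - 4.89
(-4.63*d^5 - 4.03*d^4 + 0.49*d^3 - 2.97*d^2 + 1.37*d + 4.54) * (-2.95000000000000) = 13.6585*d^5 + 11.8885*d^4 - 1.4455*d^3 + 8.7615*d^2 - 4.0415*d - 13.393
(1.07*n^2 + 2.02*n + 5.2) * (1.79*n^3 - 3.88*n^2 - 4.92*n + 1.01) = 1.9153*n^5 - 0.5358*n^4 - 3.794*n^3 - 29.0337*n^2 - 23.5438*n + 5.252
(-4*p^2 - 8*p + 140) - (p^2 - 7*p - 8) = -5*p^2 - p + 148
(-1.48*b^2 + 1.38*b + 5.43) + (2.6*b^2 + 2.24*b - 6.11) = 1.12*b^2 + 3.62*b - 0.680000000000001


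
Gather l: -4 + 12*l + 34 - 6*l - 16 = 6*l + 14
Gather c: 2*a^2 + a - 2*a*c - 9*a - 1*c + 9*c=2*a^2 - 8*a + c*(8 - 2*a)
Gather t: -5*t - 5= -5*t - 5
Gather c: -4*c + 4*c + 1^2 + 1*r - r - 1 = 0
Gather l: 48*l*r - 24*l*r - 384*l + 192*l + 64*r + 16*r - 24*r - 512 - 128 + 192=l*(24*r - 192) + 56*r - 448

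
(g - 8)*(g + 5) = g^2 - 3*g - 40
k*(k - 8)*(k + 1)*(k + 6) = k^4 - k^3 - 50*k^2 - 48*k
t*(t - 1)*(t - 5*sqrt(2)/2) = t^3 - 5*sqrt(2)*t^2/2 - t^2 + 5*sqrt(2)*t/2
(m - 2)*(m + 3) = m^2 + m - 6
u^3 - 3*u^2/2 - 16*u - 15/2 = (u - 5)*(u + 1/2)*(u + 3)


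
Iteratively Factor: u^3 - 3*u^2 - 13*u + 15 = (u - 1)*(u^2 - 2*u - 15) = (u - 1)*(u + 3)*(u - 5)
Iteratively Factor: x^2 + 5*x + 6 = (x + 3)*(x + 2)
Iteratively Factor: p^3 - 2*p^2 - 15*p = (p)*(p^2 - 2*p - 15) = p*(p - 5)*(p + 3)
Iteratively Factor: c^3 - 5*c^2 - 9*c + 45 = (c - 3)*(c^2 - 2*c - 15) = (c - 3)*(c + 3)*(c - 5)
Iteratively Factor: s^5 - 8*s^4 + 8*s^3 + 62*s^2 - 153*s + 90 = (s - 3)*(s^4 - 5*s^3 - 7*s^2 + 41*s - 30) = (s - 3)*(s - 2)*(s^3 - 3*s^2 - 13*s + 15) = (s - 5)*(s - 3)*(s - 2)*(s^2 + 2*s - 3) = (s - 5)*(s - 3)*(s - 2)*(s - 1)*(s + 3)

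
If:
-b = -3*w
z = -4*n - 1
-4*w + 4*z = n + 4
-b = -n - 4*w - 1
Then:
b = -27/13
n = -4/13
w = -9/13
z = 3/13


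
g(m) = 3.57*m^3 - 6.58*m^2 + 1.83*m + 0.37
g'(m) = 10.71*m^2 - 13.16*m + 1.83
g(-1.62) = -35.04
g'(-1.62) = 51.26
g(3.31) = 63.80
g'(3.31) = 75.61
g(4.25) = 163.35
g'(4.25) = 139.35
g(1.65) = 1.51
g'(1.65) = 9.27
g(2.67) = 26.30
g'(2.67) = 43.04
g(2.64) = 25.03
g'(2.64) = 41.73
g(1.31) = -0.50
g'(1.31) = 2.97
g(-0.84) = -7.93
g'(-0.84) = 20.44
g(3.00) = 43.03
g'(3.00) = 58.74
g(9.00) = 2086.39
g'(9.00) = 750.90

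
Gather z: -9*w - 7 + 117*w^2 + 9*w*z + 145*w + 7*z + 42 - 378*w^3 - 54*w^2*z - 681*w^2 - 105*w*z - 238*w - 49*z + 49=-378*w^3 - 564*w^2 - 102*w + z*(-54*w^2 - 96*w - 42) + 84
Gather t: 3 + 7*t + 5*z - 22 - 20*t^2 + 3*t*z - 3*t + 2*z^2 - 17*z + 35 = -20*t^2 + t*(3*z + 4) + 2*z^2 - 12*z + 16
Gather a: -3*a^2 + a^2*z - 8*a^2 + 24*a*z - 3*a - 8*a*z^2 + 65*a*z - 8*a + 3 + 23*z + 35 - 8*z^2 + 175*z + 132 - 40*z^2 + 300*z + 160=a^2*(z - 11) + a*(-8*z^2 + 89*z - 11) - 48*z^2 + 498*z + 330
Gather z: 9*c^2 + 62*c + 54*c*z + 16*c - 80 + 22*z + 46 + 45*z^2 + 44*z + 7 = 9*c^2 + 78*c + 45*z^2 + z*(54*c + 66) - 27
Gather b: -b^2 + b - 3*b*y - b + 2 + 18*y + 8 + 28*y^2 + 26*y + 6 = -b^2 - 3*b*y + 28*y^2 + 44*y + 16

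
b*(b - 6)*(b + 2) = b^3 - 4*b^2 - 12*b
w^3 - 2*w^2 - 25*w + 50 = (w - 5)*(w - 2)*(w + 5)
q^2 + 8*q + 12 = (q + 2)*(q + 6)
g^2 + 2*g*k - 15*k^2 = (g - 3*k)*(g + 5*k)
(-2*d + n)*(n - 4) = -2*d*n + 8*d + n^2 - 4*n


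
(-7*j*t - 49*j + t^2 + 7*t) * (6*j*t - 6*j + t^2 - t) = -42*j^2*t^2 - 252*j^2*t + 294*j^2 - j*t^3 - 6*j*t^2 + 7*j*t + t^4 + 6*t^3 - 7*t^2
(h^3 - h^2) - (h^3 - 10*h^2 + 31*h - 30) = 9*h^2 - 31*h + 30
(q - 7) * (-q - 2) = -q^2 + 5*q + 14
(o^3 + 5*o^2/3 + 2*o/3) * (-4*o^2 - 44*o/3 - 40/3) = -4*o^5 - 64*o^4/3 - 364*o^3/9 - 32*o^2 - 80*o/9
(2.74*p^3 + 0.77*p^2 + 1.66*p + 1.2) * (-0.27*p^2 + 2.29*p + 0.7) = -0.7398*p^5 + 6.0667*p^4 + 3.2331*p^3 + 4.0164*p^2 + 3.91*p + 0.84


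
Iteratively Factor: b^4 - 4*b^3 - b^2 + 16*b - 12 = (b - 2)*(b^3 - 2*b^2 - 5*b + 6) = (b - 2)*(b + 2)*(b^2 - 4*b + 3) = (b - 3)*(b - 2)*(b + 2)*(b - 1)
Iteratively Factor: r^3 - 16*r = (r - 4)*(r^2 + 4*r) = (r - 4)*(r + 4)*(r)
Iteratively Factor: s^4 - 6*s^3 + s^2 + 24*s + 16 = (s + 1)*(s^3 - 7*s^2 + 8*s + 16) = (s + 1)^2*(s^2 - 8*s + 16) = (s - 4)*(s + 1)^2*(s - 4)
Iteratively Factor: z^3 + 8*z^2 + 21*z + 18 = (z + 3)*(z^2 + 5*z + 6) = (z + 2)*(z + 3)*(z + 3)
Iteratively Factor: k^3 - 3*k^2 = (k)*(k^2 - 3*k) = k*(k - 3)*(k)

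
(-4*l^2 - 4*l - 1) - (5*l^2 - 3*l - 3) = -9*l^2 - l + 2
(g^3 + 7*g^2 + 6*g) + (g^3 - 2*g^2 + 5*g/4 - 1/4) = 2*g^3 + 5*g^2 + 29*g/4 - 1/4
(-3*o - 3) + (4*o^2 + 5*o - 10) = 4*o^2 + 2*o - 13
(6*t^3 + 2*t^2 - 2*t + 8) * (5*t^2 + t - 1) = 30*t^5 + 16*t^4 - 14*t^3 + 36*t^2 + 10*t - 8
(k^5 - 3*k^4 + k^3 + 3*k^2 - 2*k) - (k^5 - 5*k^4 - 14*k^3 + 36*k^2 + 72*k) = 2*k^4 + 15*k^3 - 33*k^2 - 74*k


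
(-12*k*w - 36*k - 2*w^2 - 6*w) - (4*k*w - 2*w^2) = -16*k*w - 36*k - 6*w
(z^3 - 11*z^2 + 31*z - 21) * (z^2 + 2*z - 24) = z^5 - 9*z^4 - 15*z^3 + 305*z^2 - 786*z + 504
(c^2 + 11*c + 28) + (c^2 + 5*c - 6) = 2*c^2 + 16*c + 22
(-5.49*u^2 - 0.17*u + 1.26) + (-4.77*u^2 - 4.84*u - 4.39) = -10.26*u^2 - 5.01*u - 3.13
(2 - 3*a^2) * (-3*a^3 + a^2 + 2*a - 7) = 9*a^5 - 3*a^4 - 12*a^3 + 23*a^2 + 4*a - 14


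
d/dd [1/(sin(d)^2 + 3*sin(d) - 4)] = -(2*sin(d) + 3)*cos(d)/(sin(d)^2 + 3*sin(d) - 4)^2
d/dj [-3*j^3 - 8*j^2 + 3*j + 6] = -9*j^2 - 16*j + 3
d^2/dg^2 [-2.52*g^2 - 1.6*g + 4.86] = -5.04000000000000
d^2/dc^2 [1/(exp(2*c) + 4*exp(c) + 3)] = 4*(-(exp(c) + 1)*(exp(2*c) + 4*exp(c) + 3) + 2*(exp(c) + 2)^2*exp(c))*exp(c)/(exp(2*c) + 4*exp(c) + 3)^3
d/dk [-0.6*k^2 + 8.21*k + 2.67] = 8.21 - 1.2*k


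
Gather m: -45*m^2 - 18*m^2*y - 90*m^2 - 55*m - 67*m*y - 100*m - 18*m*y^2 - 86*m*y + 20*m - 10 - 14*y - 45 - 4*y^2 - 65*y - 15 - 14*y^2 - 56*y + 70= m^2*(-18*y - 135) + m*(-18*y^2 - 153*y - 135) - 18*y^2 - 135*y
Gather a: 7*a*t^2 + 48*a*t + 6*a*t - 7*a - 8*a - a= a*(7*t^2 + 54*t - 16)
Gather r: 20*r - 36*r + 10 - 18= -16*r - 8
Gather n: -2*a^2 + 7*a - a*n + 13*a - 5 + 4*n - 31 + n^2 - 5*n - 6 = -2*a^2 + 20*a + n^2 + n*(-a - 1) - 42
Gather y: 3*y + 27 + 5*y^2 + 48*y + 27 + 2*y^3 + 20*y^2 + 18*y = 2*y^3 + 25*y^2 + 69*y + 54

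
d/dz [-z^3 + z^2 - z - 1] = -3*z^2 + 2*z - 1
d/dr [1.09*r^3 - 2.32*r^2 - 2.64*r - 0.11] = 3.27*r^2 - 4.64*r - 2.64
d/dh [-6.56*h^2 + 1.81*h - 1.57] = 1.81 - 13.12*h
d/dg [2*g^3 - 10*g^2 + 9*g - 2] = 6*g^2 - 20*g + 9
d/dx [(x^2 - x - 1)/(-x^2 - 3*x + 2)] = (-4*x^2 + 2*x - 5)/(x^4 + 6*x^3 + 5*x^2 - 12*x + 4)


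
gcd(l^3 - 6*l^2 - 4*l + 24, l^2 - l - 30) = l - 6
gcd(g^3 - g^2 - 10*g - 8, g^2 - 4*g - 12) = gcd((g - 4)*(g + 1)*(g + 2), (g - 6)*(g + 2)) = g + 2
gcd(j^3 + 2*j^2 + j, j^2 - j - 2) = j + 1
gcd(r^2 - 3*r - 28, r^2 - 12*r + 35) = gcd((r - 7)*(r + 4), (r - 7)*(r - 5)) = r - 7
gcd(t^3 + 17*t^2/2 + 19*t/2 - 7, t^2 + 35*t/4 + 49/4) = t + 7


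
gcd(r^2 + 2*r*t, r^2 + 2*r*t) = r^2 + 2*r*t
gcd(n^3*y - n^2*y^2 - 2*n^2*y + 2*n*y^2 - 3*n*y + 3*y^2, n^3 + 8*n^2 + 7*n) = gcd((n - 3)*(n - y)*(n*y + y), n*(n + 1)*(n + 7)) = n + 1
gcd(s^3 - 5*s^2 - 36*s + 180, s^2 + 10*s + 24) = s + 6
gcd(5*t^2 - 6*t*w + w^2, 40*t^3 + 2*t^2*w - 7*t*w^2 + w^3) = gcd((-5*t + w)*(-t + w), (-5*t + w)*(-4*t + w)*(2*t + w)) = 5*t - w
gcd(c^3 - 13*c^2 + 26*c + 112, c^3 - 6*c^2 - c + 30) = c + 2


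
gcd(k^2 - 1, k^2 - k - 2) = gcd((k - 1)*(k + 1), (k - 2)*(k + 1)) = k + 1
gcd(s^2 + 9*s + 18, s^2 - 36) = s + 6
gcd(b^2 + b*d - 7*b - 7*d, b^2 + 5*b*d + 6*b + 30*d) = 1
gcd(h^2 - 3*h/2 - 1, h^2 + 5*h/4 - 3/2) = 1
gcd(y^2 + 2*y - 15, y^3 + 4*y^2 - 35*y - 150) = y + 5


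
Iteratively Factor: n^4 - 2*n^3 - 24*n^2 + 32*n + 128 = (n - 4)*(n^3 + 2*n^2 - 16*n - 32) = (n - 4)^2*(n^2 + 6*n + 8) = (n - 4)^2*(n + 2)*(n + 4)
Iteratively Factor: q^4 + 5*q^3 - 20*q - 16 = (q - 2)*(q^3 + 7*q^2 + 14*q + 8) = (q - 2)*(q + 2)*(q^2 + 5*q + 4) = (q - 2)*(q + 1)*(q + 2)*(q + 4)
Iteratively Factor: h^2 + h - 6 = (h - 2)*(h + 3)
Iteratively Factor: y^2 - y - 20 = (y - 5)*(y + 4)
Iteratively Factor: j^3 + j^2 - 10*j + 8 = (j - 1)*(j^2 + 2*j - 8) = (j - 2)*(j - 1)*(j + 4)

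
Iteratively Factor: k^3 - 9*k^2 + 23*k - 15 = (k - 1)*(k^2 - 8*k + 15) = (k - 5)*(k - 1)*(k - 3)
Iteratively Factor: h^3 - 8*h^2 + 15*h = (h - 3)*(h^2 - 5*h) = (h - 5)*(h - 3)*(h)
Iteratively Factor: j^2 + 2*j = (j)*(j + 2)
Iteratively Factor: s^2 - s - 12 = (s - 4)*(s + 3)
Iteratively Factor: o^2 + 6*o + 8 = (o + 4)*(o + 2)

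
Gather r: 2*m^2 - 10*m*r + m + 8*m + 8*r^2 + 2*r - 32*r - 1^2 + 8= 2*m^2 + 9*m + 8*r^2 + r*(-10*m - 30) + 7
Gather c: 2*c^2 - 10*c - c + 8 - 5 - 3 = 2*c^2 - 11*c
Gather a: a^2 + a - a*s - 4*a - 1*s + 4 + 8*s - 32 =a^2 + a*(-s - 3) + 7*s - 28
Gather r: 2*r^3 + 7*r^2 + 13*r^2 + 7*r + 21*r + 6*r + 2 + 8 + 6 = 2*r^3 + 20*r^2 + 34*r + 16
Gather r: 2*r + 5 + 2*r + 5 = 4*r + 10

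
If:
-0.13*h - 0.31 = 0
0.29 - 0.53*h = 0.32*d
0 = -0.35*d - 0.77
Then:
No Solution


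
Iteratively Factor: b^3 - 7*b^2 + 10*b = (b - 2)*(b^2 - 5*b) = (b - 5)*(b - 2)*(b)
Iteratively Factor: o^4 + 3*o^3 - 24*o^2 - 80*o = (o)*(o^3 + 3*o^2 - 24*o - 80) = o*(o - 5)*(o^2 + 8*o + 16) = o*(o - 5)*(o + 4)*(o + 4)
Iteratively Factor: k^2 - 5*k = (k - 5)*(k)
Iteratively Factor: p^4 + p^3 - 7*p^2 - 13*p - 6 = (p + 2)*(p^3 - p^2 - 5*p - 3) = (p + 1)*(p + 2)*(p^2 - 2*p - 3) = (p + 1)^2*(p + 2)*(p - 3)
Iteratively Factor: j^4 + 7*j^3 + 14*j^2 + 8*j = (j + 1)*(j^3 + 6*j^2 + 8*j) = j*(j + 1)*(j^2 + 6*j + 8) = j*(j + 1)*(j + 4)*(j + 2)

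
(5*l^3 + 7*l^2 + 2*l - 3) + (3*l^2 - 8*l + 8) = 5*l^3 + 10*l^2 - 6*l + 5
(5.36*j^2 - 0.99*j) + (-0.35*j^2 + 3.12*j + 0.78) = 5.01*j^2 + 2.13*j + 0.78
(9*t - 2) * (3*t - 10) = 27*t^2 - 96*t + 20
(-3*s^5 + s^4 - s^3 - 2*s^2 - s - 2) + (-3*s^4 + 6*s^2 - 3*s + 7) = -3*s^5 - 2*s^4 - s^3 + 4*s^2 - 4*s + 5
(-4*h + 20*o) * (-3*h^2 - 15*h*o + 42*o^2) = 12*h^3 - 468*h*o^2 + 840*o^3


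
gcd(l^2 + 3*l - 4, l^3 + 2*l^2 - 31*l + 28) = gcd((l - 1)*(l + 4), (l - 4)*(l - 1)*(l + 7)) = l - 1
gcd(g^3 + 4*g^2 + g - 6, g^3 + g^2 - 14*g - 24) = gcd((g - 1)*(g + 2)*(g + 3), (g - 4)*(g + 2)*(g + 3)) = g^2 + 5*g + 6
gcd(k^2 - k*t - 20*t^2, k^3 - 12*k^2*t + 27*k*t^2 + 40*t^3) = -k + 5*t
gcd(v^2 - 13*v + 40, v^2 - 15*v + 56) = v - 8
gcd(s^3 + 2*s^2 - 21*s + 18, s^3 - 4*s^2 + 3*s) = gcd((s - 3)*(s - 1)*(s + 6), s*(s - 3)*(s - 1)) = s^2 - 4*s + 3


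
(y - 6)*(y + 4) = y^2 - 2*y - 24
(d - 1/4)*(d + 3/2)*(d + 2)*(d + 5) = d^4 + 33*d^3/4 + 147*d^2/8 + 79*d/8 - 15/4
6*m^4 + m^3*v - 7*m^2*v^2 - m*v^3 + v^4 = (-3*m + v)*(-m + v)*(m + v)*(2*m + v)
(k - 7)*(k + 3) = k^2 - 4*k - 21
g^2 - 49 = (g - 7)*(g + 7)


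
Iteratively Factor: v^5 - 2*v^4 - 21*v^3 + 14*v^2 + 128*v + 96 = (v + 3)*(v^4 - 5*v^3 - 6*v^2 + 32*v + 32) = (v + 1)*(v + 3)*(v^3 - 6*v^2 + 32) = (v - 4)*(v + 1)*(v + 3)*(v^2 - 2*v - 8) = (v - 4)*(v + 1)*(v + 2)*(v + 3)*(v - 4)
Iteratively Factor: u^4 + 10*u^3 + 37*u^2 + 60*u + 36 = (u + 2)*(u^3 + 8*u^2 + 21*u + 18) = (u + 2)*(u + 3)*(u^2 + 5*u + 6) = (u + 2)^2*(u + 3)*(u + 3)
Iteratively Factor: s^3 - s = (s)*(s^2 - 1) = s*(s - 1)*(s + 1)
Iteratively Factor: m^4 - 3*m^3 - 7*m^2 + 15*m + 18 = (m - 3)*(m^3 - 7*m - 6) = (m - 3)*(m + 2)*(m^2 - 2*m - 3) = (m - 3)*(m + 1)*(m + 2)*(m - 3)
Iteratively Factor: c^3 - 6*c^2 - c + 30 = (c + 2)*(c^2 - 8*c + 15) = (c - 5)*(c + 2)*(c - 3)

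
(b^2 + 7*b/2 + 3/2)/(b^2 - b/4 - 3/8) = 4*(b + 3)/(4*b - 3)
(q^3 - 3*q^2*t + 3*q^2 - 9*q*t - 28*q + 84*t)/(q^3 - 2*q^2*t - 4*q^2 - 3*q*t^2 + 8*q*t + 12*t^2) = (q + 7)/(q + t)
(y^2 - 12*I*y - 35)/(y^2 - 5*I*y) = (y - 7*I)/y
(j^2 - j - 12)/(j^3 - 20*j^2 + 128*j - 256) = (j + 3)/(j^2 - 16*j + 64)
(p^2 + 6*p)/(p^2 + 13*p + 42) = p/(p + 7)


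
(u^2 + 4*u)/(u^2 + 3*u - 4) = u/(u - 1)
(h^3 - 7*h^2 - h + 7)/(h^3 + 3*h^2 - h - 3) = (h - 7)/(h + 3)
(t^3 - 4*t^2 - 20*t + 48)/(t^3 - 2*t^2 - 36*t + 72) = (t + 4)/(t + 6)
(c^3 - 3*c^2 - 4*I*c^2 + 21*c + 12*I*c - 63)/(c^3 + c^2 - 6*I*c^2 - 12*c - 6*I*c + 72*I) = (c^2 - 4*I*c + 21)/(c^2 + c*(4 - 6*I) - 24*I)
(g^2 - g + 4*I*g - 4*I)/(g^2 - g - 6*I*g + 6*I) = (g + 4*I)/(g - 6*I)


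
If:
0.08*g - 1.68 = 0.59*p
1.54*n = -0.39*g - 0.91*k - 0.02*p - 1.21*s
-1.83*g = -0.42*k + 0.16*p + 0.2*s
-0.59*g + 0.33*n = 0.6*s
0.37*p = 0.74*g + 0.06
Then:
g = -1.61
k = -6.85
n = 2.27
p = -3.07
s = 2.84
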